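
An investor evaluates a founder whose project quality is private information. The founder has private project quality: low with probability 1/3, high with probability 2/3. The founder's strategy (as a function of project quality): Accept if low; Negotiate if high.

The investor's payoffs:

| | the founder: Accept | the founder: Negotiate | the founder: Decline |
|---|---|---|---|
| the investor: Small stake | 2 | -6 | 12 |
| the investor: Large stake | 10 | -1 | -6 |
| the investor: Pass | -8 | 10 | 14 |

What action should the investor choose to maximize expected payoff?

Compute the investor's expected payoff for each action, taking the expectation over the founder's type.
E[Small stake] = 1/3·(2) + 2/3·(-6) = -10/3
E[Large stake] = 1/3·(10) + 2/3·(-1) = 8/3
E[Pass] = 1/3·(-8) + 2/3·(10) = 4
Best response: Pass (4 is the largest).

Pass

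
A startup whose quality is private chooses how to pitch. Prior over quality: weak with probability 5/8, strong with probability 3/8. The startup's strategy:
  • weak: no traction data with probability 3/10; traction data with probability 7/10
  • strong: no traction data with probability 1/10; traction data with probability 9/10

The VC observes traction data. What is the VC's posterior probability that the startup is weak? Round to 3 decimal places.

P(traction data) = (5/8)·(7/10) + (3/8)·(9/10) = 31/40
P(weak | traction data) = ((5/8)·(7/10)) / (31/40) = (7/16) / (31/40) = 35/62

0.565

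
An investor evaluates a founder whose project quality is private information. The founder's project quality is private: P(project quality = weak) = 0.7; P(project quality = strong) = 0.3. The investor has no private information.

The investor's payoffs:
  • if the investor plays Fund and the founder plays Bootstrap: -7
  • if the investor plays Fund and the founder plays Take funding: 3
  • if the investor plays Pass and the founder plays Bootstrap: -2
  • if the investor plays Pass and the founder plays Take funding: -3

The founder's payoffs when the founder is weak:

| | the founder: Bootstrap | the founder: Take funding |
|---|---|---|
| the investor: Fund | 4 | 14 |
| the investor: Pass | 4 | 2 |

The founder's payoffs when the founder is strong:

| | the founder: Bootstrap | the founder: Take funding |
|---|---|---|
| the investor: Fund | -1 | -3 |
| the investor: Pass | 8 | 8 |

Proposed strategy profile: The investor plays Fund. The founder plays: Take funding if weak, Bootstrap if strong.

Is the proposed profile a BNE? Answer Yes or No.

Yes

The investor plays Fund: E[Fund] = 0.7·(3) + 0.3·(-7) = 0; E[Pass] = -2.7. Best-responding. ✓
The founder (project quality weak), facing Fund: Bootstrap gives 4, Take funding gives 14. Proposed Take funding is best. ✓
The founder (project quality strong), facing Fund: Bootstrap gives -1, Take funding gives -3. Proposed Bootstrap is best. ✓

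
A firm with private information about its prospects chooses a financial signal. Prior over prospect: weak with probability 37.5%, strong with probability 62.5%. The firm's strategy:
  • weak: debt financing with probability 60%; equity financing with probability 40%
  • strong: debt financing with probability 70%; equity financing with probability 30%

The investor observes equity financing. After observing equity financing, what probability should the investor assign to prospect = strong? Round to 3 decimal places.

0.556

Apply Bayes' rule using the sender's strategy as the likelihood.
P(equity financing) = 0.375·0.4 + 0.625·0.3 = 0.3375
P(strong | equity financing) = (0.625·0.3) / 0.3375 = 0.1875 / 0.3375 = 0.555556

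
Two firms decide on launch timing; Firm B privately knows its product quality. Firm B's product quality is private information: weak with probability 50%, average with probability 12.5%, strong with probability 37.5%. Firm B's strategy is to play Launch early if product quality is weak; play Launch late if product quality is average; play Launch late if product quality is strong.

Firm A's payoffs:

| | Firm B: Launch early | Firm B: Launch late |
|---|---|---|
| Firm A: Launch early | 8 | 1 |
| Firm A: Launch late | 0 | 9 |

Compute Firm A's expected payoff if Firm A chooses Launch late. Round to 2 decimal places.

E[Launch late] = 0.5·0 + 0.125·9 + 0.375·9 = 0 + 1.125 + 3.375 = 4.5

4.50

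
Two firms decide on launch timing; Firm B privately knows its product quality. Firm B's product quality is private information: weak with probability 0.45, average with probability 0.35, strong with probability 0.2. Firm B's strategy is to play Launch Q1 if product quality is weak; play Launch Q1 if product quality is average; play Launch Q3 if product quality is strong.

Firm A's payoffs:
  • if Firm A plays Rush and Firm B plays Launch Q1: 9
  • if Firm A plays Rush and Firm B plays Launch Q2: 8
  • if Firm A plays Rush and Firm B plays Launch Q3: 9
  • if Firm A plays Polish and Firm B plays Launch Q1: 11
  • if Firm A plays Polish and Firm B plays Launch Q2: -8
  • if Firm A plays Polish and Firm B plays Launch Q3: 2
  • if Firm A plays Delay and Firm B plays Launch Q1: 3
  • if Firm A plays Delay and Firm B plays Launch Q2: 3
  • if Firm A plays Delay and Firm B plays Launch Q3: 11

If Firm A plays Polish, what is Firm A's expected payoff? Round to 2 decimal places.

9.20

Take the expectation over Firm B's product quality, weighting each type's action by its prior probability.
E[Polish] = 0.45·11 + 0.35·11 + 0.2·2 = 4.95 + 3.85 + 0.4 = 9.2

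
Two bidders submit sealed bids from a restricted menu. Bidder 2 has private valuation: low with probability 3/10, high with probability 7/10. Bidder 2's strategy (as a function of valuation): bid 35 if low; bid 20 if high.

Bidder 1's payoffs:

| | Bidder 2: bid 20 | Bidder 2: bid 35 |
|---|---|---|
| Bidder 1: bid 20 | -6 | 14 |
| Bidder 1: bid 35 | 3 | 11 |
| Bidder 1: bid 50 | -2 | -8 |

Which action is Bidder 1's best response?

bid 35

E[bid 20] = 3/10·(14) + 7/10·(-6) = 0
E[bid 35] = 3/10·(11) + 7/10·(3) = 27/5
E[bid 50] = 3/10·(-8) + 7/10·(-2) = -19/5
Best response: bid 35 (27/5 is the largest).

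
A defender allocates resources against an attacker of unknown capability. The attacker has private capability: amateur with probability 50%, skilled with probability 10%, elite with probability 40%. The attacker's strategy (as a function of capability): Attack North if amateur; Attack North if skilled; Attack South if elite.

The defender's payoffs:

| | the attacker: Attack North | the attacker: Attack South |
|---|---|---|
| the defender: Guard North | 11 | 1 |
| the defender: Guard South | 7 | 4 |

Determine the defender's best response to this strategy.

Guard North

E[Guard North] = 0.5·(11) + 0.1·(11) + 0.4·(1) = 7
E[Guard South] = 0.5·(7) + 0.1·(7) + 0.4·(4) = 5.8
Best response: Guard North (7 is the largest).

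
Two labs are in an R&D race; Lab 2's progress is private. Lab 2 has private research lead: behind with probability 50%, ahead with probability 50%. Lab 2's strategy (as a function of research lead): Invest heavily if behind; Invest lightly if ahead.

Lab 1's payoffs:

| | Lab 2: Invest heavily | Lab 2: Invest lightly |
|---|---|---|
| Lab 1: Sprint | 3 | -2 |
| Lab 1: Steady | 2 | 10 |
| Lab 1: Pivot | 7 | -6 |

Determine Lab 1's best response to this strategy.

E[Sprint] = 0.5·(3) + 0.5·(-2) = 0.5
E[Steady] = 0.5·(2) + 0.5·(10) = 6
E[Pivot] = 0.5·(7) + 0.5·(-6) = 0.5
Best response: Steady (6 is the largest).

Steady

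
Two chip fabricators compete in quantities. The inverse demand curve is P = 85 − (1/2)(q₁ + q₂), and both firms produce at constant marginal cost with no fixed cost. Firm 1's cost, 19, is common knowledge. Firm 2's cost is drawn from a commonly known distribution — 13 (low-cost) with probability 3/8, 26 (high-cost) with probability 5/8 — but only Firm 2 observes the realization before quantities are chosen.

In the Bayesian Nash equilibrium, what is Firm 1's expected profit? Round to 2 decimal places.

1031.34

Type-c best response for Firm 2: q₂(c) = (85 − c) − q₁/2.
Firm 1 maximizes expected profit; its first-order condition is 85 − q₁ − (1/2)E[q₂] − 19 = 0.
Substituting E[q₂] and solving: E[c₂] = 21.125, so q₁ = (85 − 2·19 + 21.125)/(3/2) = 45.4167.
E[P] = 85 − (1/2)·(q₁ + E[q₂]) = 41.7083; Firm 1's expected profit = (E[P] − 19)·q₁ = (41.7083 − 19)·45.4167 = 1031.34.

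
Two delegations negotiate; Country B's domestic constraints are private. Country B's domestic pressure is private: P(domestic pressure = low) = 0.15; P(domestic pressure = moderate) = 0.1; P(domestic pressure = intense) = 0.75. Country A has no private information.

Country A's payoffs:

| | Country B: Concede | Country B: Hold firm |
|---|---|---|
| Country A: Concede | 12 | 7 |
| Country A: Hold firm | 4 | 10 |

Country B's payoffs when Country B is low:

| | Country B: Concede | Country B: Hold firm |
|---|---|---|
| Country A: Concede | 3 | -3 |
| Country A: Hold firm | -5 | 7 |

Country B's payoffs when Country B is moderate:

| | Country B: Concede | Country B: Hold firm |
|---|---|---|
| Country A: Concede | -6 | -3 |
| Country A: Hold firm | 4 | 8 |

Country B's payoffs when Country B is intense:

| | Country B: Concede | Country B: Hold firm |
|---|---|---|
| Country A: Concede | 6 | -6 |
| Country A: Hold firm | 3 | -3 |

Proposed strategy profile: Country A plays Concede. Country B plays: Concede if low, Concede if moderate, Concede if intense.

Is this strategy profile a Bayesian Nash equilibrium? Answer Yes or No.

No

Country A plays Concede: E[Concede] = 0.15·(12) + 0.1·(12) + 0.75·(12) = 12; E[Hold firm] = 4. Best-responding. ✓
Country B (domestic pressure low), facing Concede: Concede gives 3, Hold firm gives -3. Proposed Concede is best. ✓
Country B (domestic pressure moderate), facing Concede: Concede gives -6, Hold firm gives -3. Proposed Concede is not best — profitable deviation exists. ✗
Country B (domestic pressure intense), facing Concede: Concede gives 6, Hold firm gives -6. Proposed Concede is best. ✓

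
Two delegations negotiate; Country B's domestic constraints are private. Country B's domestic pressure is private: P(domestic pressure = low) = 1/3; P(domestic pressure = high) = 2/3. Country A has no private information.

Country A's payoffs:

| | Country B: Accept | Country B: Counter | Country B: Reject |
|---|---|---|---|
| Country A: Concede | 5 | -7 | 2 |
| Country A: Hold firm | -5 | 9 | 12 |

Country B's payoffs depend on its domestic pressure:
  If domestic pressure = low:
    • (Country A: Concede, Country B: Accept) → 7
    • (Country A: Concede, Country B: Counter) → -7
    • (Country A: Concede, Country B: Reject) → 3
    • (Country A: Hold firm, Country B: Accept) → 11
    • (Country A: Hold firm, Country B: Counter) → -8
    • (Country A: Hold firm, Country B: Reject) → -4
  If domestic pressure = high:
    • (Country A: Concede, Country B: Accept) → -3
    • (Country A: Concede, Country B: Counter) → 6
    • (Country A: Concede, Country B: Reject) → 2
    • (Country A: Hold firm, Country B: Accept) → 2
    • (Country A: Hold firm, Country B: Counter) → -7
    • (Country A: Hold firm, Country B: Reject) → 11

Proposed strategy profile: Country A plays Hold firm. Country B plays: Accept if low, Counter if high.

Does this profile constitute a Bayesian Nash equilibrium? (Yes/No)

No

Country A plays Hold firm: E[Hold firm] = 1/3·(-5) + 2/3·(9) = 13/3; E[Concede] = -3. Best-responding. ✓
Country B (domestic pressure low), facing Hold firm: Accept gives 11, Counter gives -8, Reject gives -4. Proposed Accept is best. ✓
Country B (domestic pressure high), facing Hold firm: Accept gives 2, Counter gives -7, Reject gives 11. Proposed Counter is not best — profitable deviation exists. ✗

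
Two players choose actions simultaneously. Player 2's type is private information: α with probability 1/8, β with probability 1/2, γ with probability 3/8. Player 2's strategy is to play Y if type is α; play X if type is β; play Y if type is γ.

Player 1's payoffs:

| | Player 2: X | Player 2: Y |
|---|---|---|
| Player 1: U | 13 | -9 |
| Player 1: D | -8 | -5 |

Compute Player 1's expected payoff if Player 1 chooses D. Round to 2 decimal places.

-6.50

E[D] = 1/8·(-5) + 1/2·(-8) + 3/8·(-5) = (-5/8) + (-4) + (-15/8) = -13/2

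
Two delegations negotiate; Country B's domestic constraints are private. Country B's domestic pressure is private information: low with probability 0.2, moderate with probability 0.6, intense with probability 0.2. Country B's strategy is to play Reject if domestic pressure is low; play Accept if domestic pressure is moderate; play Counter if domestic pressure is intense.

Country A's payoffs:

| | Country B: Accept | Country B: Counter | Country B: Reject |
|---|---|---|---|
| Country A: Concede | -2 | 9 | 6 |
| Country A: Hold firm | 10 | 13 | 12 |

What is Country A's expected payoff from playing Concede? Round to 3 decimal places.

E[Concede] = 0.2·6 + 0.6·(-2) + 0.2·9 = 1.2 + (-1.2) + 1.8 = 1.8

1.800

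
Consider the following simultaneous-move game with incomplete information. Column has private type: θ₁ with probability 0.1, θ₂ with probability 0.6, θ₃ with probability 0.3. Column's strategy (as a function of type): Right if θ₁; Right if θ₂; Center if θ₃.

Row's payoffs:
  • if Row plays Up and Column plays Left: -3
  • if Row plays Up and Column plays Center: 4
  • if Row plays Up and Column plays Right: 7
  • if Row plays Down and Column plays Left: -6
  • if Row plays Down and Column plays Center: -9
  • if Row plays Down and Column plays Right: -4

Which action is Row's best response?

E[Up] = 0.1·(7) + 0.6·(7) + 0.3·(4) = 6.1
E[Down] = 0.1·(-4) + 0.6·(-4) + 0.3·(-9) = -5.5
Best response: Up (6.1 is the largest).

Up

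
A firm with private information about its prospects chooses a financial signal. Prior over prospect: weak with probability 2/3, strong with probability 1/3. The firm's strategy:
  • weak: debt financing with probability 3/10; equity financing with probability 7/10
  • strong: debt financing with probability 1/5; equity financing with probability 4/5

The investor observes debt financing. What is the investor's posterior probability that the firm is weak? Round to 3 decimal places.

0.750

P(debt financing) = (2/3)·(3/10) + (1/3)·(1/5) = 4/15
P(weak | debt financing) = ((2/3)·(3/10)) / (4/15) = (1/5) / (4/15) = 3/4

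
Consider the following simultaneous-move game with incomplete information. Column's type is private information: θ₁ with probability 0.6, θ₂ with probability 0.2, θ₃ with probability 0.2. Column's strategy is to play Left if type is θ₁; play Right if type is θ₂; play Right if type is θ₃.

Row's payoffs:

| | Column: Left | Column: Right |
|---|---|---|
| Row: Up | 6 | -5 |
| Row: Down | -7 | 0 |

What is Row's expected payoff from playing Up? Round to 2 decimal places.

1.60

Take the expectation over Column's type, weighting each type's action by its prior probability.
E[Up] = 0.6·6 + 0.2·(-5) + 0.2·(-5) = 3.6 + (-1) + (-1) = 1.6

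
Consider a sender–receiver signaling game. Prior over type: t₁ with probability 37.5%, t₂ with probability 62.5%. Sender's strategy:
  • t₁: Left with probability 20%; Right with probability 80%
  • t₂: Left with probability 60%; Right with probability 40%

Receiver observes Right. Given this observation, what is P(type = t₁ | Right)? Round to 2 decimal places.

0.55

Apply Bayes' rule using the sender's strategy as the likelihood.
P(Right) = 0.375·0.8 + 0.625·0.4 = 0.55
P(t₁ | Right) = (0.375·0.8) / 0.55 = 0.3 / 0.55 = 0.545455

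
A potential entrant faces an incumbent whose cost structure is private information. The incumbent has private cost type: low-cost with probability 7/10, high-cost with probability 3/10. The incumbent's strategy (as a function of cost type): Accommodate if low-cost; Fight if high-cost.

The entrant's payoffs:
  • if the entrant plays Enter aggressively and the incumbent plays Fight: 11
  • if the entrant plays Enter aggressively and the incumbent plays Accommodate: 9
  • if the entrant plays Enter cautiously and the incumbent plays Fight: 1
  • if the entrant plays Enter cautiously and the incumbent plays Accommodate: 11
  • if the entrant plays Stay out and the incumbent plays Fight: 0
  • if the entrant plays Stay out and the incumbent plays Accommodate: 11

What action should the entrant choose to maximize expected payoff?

Enter aggressively

E[Enter aggressively] = 7/10·(9) + 3/10·(11) = 48/5
E[Enter cautiously] = 7/10·(11) + 3/10·(1) = 8
E[Stay out] = 7/10·(11) + 3/10·(0) = 77/10
Best response: Enter aggressively (48/5 is the largest).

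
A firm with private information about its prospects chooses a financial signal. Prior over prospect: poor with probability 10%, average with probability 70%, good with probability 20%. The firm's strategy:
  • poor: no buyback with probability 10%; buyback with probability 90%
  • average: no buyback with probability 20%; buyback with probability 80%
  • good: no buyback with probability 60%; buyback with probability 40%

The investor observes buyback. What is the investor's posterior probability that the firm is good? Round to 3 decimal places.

0.110

P(buyback) = 0.1·0.9 + 0.7·0.8 + 0.2·0.4 = 0.73
P(good | buyback) = (0.2·0.4) / 0.73 = 0.08 / 0.73 = 0.109589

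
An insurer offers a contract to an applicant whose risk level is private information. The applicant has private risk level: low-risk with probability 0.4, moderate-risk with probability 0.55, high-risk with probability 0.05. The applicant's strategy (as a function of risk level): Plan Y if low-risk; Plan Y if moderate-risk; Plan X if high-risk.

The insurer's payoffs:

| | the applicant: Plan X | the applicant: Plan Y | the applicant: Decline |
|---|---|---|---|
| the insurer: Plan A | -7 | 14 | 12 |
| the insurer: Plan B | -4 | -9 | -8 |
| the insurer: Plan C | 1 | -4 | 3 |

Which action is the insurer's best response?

E[Plan A] = 0.4·(14) + 0.55·(14) + 0.05·(-7) = 12.95
E[Plan B] = 0.4·(-9) + 0.55·(-9) + 0.05·(-4) = -8.75
E[Plan C] = 0.4·(-4) + 0.55·(-4) + 0.05·(1) = -3.75
Best response: Plan A (12.95 is the largest).

Plan A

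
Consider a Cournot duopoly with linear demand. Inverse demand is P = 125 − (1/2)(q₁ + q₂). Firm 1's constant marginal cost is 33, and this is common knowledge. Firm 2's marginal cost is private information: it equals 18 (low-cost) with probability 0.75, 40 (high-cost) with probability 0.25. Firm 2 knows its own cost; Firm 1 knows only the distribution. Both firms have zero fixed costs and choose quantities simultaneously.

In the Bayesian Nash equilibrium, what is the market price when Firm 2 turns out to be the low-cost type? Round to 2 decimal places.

Type-c best response for Firm 2: q₂(c) = (125 − c) − q₁/2.
Firm 1 maximizes expected profit; its first-order condition is 125 − q₁ − (1/2)E[q₂] − 33 = 0.
Substituting E[q₂] and solving: E[c₂] = 23.5, so q₁ = (125 − 2·33 + 23.5)/(3/2) = 55.
q₂(low-cost) = 79.5, so P = 125 − (1/2)·(55 + 79.5) = 57.75.

57.75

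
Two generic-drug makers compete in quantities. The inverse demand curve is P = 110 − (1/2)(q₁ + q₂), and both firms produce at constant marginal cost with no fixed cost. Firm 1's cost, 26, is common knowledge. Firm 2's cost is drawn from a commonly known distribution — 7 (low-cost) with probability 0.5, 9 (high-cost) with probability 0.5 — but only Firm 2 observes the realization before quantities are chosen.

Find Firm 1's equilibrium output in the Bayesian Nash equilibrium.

44

Type-c best response for Firm 2: q₂(c) = (110 − c) − q₁/2.
Firm 1 maximizes expected profit; its first-order condition is 110 − q₁ − (1/2)E[q₂] − 26 = 0.
Substituting E[q₂] and solving: E[c₂] = 8, so q₁ = (110 − 2·26 + 8)/(3/2) = 44.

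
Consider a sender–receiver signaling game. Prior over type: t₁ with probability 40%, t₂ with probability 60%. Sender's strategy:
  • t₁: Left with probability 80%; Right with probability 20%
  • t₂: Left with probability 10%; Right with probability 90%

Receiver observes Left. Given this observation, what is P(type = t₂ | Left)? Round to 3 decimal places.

P(Left) = 0.4·0.8 + 0.6·0.1 = 0.38
P(t₂ | Left) = (0.6·0.1) / 0.38 = 0.06 / 0.38 = 0.157895

0.158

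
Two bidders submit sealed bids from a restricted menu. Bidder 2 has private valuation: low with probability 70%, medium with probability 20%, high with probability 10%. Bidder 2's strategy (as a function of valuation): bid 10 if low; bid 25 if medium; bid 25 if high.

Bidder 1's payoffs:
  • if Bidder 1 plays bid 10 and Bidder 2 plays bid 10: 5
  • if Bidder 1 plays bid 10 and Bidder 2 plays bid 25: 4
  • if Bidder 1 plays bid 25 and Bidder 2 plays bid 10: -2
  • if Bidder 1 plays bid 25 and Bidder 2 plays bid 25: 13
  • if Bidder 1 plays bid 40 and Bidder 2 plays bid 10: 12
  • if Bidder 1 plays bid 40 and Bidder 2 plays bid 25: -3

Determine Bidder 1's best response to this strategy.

E[bid 10] = 0.7·(5) + 0.2·(4) + 0.1·(4) = 4.7
E[bid 25] = 0.7·(-2) + 0.2·(13) + 0.1·(13) = 2.5
E[bid 40] = 0.7·(12) + 0.2·(-3) + 0.1·(-3) = 7.5
Best response: bid 40 (7.5 is the largest).

bid 40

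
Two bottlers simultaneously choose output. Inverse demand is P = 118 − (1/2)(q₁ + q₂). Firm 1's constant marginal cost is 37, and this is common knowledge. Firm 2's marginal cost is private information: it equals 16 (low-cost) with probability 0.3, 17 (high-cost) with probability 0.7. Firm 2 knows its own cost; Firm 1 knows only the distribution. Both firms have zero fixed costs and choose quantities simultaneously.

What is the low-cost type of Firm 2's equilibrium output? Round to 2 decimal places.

Each type of Firm 2 best-responds to q₁; Firm 1 best-responds to the expected q₂ over Firm 2's types.
Firm 2 with cost c maximizes (118 − (1/2)(q₁+q₂) − c)·q₂, giving q₂(c) = (118 − c − (1/2)q₁).
E[c₂] = 0.3·16 + 0.7·17 = 16.7
Firm 1's FOC against E[q₂] yields q₁ = (118 − 2·37 + E[c₂])/(3/2) = (118 − 74 + 16.7)/(3/2) = 40.4667.
q₂(low-cost) = (118 − 16 − (1/2)·40.4667) = 81.7667.

81.77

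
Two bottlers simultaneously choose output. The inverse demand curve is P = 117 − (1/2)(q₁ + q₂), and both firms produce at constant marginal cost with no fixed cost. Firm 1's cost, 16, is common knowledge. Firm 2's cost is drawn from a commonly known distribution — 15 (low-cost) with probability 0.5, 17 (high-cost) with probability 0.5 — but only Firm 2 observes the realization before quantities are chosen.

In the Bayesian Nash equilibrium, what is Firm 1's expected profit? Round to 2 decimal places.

2266.89

Firm 2 with cost c maximizes (117 − (1/2)(q₁+q₂) − c)·q₂, giving q₂(c) = (117 − c − (1/2)q₁).
E[c₂] = 0.5·15 + 0.5·17 = 16
Firm 1's FOC against E[q₂] yields q₁ = (117 − 2·16 + E[c₂])/(3/2) = (117 − 32 + 16)/(3/2) = 67.3333.
E[P] = 117 − (1/2)·(q₁ + E[q₂]) = 49.6667; Firm 1's expected profit = (E[P] − 16)·q₁ = (49.6667 − 16)·67.3333 = 2266.89.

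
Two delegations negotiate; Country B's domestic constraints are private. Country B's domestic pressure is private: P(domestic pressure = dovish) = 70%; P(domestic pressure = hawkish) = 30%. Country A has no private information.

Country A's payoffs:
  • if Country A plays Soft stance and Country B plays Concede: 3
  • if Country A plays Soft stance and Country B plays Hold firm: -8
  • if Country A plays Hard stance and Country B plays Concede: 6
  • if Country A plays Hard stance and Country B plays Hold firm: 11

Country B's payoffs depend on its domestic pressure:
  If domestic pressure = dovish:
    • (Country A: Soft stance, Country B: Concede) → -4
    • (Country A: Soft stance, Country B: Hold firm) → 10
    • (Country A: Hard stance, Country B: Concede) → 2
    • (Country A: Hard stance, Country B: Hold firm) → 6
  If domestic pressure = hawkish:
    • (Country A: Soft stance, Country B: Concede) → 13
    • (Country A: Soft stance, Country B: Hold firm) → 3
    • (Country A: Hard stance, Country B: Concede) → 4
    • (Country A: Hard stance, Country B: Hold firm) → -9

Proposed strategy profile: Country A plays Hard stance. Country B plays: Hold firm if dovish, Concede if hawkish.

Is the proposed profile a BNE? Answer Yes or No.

Yes

A profile is a BNE iff every type of every player is best-responding given beliefs about the other side.
Country A plays Hard stance: E[Hard stance] = 0.7·(11) + 0.3·(6) = 9.5; E[Soft stance] = -4.7. Best-responding. ✓
Country B (domestic pressure dovish), facing Hard stance: Concede gives 2, Hold firm gives 6. Proposed Hold firm is best. ✓
Country B (domestic pressure hawkish), facing Hard stance: Concede gives 4, Hold firm gives -9. Proposed Concede is best. ✓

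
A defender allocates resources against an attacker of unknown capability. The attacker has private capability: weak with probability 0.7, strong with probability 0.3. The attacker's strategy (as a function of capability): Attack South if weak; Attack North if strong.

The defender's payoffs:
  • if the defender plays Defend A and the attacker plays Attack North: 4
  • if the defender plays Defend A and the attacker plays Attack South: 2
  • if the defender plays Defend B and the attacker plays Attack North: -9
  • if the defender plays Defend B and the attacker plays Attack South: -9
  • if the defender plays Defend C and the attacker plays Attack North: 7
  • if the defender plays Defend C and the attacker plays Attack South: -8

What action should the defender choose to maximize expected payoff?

Defend A

E[Defend A] = 0.7·(2) + 0.3·(4) = 2.6
E[Defend B] = 0.7·(-9) + 0.3·(-9) = -9
E[Defend C] = 0.7·(-8) + 0.3·(7) = -3.5
Best response: Defend A (2.6 is the largest).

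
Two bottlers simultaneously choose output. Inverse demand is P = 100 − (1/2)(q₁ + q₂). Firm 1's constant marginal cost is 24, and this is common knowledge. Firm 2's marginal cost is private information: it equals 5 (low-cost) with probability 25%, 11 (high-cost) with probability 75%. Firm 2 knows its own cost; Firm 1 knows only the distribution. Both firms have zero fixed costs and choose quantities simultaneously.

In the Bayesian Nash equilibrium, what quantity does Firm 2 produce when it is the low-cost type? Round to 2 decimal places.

Each type of Firm 2 best-responds to q₁; Firm 1 best-responds to the expected q₂ over Firm 2's types.
Firm 2 with cost c maximizes (100 − (1/2)(q₁+q₂) − c)·q₂, giving q₂(c) = (100 − c − (1/2)q₁).
E[c₂] = 0.25·5 + 0.75·11 = 9.5
Firm 1's FOC against E[q₂] yields q₁ = (100 − 2·24 + E[c₂])/(3/2) = (100 − 48 + 9.5)/(3/2) = 41.
q₂(low-cost) = (100 − 5 − (1/2)·41) = 74.5.

74.50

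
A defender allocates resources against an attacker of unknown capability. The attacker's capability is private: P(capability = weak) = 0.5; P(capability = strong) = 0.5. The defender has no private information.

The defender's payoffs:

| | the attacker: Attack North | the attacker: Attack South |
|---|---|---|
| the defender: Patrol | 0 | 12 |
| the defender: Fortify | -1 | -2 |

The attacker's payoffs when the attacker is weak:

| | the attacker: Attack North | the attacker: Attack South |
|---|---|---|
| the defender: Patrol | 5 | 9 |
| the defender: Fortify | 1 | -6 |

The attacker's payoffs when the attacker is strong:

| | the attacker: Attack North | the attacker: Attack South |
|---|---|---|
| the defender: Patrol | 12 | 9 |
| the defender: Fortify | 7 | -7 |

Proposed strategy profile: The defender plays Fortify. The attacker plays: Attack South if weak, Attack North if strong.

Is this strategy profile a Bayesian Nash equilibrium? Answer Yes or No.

A profile is a BNE iff every type of every player is best-responding given beliefs about the other side.
The defender plays Fortify: E[Fortify] = 0.5·(-2) + 0.5·(-1) = -1.5; E[Patrol] = 6. Not best-responding. ✗
The attacker (capability weak), facing Fortify: Attack North gives 1, Attack South gives -6. Proposed Attack South is not best — profitable deviation exists. ✗
The attacker (capability strong), facing Fortify: Attack North gives 7, Attack South gives -7. Proposed Attack North is best. ✓

No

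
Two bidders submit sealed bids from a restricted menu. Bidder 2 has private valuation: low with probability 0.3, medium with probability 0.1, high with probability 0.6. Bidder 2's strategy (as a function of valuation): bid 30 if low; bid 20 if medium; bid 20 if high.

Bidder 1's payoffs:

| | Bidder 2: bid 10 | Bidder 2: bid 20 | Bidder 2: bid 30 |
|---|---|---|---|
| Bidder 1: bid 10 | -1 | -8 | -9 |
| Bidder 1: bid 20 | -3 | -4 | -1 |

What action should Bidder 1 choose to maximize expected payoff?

bid 20

E[bid 10] = 0.3·(-9) + 0.1·(-8) + 0.6·(-8) = -8.3
E[bid 20] = 0.3·(-1) + 0.1·(-4) + 0.6·(-4) = -3.1
Best response: bid 20 (-3.1 is the largest).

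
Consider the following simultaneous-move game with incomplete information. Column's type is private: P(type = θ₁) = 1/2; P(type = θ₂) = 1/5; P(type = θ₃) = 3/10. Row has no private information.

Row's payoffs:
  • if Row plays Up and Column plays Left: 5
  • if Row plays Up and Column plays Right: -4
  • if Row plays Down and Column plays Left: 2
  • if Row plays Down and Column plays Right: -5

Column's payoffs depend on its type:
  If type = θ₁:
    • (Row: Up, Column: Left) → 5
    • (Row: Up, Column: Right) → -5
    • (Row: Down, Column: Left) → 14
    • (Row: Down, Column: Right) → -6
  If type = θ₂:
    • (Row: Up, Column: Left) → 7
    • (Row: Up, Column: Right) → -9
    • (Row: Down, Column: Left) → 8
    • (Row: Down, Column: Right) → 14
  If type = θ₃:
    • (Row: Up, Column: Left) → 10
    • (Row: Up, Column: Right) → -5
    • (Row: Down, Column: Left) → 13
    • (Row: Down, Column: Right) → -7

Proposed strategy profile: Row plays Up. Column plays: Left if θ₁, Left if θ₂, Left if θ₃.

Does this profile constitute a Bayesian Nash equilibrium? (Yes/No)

Yes

Row plays Up: E[Up] = 1/2·(5) + 1/5·(5) + 3/10·(5) = 5; E[Down] = 2. Best-responding. ✓
Column (type θ₁), facing Up: Left gives 5, Right gives -5. Proposed Left is best. ✓
Column (type θ₂), facing Up: Left gives 7, Right gives -9. Proposed Left is best. ✓
Column (type θ₃), facing Up: Left gives 10, Right gives -5. Proposed Left is best. ✓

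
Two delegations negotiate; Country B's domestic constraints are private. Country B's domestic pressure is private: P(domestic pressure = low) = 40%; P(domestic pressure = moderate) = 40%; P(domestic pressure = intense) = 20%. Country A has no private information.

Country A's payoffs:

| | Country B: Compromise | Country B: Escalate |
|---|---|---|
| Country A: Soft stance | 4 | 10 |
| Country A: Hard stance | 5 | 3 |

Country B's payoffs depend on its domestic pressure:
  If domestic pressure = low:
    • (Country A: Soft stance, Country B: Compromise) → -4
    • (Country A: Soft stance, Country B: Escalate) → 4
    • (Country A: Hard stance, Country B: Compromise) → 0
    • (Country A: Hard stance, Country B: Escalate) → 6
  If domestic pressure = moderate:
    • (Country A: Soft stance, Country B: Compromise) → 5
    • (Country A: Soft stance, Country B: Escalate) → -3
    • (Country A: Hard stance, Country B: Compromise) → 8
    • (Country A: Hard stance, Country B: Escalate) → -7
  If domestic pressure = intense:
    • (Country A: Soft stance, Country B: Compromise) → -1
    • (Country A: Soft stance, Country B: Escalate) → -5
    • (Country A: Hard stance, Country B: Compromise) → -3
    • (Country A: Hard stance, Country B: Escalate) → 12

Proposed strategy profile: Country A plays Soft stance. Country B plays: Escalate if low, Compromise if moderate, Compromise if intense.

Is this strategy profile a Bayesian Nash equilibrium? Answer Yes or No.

Yes

Country A plays Soft stance: E[Soft stance] = 0.4·(10) + 0.4·(4) + 0.2·(4) = 6.4; E[Hard stance] = 4.2. Best-responding. ✓
Country B (domestic pressure low), facing Soft stance: Compromise gives -4, Escalate gives 4. Proposed Escalate is best. ✓
Country B (domestic pressure moderate), facing Soft stance: Compromise gives 5, Escalate gives -3. Proposed Compromise is best. ✓
Country B (domestic pressure intense), facing Soft stance: Compromise gives -1, Escalate gives -5. Proposed Compromise is best. ✓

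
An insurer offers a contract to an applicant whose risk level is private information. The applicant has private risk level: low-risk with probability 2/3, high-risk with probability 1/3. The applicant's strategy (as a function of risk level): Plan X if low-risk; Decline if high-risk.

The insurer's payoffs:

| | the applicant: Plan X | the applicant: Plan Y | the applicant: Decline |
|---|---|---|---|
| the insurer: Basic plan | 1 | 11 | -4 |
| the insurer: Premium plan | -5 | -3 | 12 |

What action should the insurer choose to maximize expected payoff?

Premium plan

Compute the insurer's expected payoff for each action, taking the expectation over the applicant's type.
E[Basic plan] = 2/3·(1) + 1/3·(-4) = -2/3
E[Premium plan] = 2/3·(-5) + 1/3·(12) = 2/3
Best response: Premium plan (2/3 is the largest).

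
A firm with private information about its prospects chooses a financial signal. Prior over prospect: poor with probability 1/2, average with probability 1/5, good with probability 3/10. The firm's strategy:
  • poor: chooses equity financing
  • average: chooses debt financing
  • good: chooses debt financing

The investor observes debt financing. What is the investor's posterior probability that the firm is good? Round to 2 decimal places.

0.60

P(debt financing) = (1/2)·0 + (1/5)·1 + (3/10)·1 = 1/2
P(good | debt financing) = ((3/10)·1) / (1/2) = (3/10) / (1/2) = 3/5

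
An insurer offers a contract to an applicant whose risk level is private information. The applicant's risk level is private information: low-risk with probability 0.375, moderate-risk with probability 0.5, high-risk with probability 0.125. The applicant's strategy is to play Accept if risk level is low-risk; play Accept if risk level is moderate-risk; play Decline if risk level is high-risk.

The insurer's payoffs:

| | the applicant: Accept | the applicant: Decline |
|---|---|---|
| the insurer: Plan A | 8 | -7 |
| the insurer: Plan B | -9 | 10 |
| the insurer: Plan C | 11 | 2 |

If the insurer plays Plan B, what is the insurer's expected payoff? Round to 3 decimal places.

Take the expectation over the applicant's risk level, weighting each type's action by its prior probability.
E[Plan B] = 0.375·(-9) + 0.5·(-9) + 0.125·10 = (-3.375) + (-4.5) + 1.25 = -6.625

-6.625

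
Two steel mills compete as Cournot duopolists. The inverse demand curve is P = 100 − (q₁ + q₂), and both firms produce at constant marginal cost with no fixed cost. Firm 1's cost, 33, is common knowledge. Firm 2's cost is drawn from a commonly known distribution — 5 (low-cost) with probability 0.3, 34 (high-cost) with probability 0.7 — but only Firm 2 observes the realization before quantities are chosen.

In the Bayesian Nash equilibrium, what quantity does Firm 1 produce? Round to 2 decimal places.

Firm 2 with cost c maximizes (100 − (q₁+q₂) − c)·q₂, giving q₂(c) = (100 − c − q₁)/2.
E[c₂] = 0.3·5 + 0.7·34 = 25.3
Firm 1's FOC against E[q₂] yields q₁ = (100 − 2·33 + E[c₂])/3 = (100 − 66 + 25.3)/3 = 19.7667.

19.77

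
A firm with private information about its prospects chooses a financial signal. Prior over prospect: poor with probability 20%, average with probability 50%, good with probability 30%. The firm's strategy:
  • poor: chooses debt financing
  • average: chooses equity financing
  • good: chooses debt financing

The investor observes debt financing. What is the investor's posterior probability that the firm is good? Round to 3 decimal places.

Apply Bayes' rule using the sender's strategy as the likelihood.
P(debt financing) = 0.2·1 + 0.5·0 + 0.3·1 = 0.5
P(good | debt financing) = (0.3·1) / 0.5 = 0.3 / 0.5 = 0.6

0.600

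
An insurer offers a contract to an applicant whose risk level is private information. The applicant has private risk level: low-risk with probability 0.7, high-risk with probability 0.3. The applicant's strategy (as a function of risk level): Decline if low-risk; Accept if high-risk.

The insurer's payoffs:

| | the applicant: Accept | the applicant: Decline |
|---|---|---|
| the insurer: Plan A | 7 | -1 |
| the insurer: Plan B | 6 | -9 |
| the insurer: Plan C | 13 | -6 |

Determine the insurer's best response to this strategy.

Compute the insurer's expected payoff for each action, taking the expectation over the applicant's type.
E[Plan A] = 0.7·(-1) + 0.3·(7) = 1.4
E[Plan B] = 0.7·(-9) + 0.3·(6) = -4.5
E[Plan C] = 0.7·(-6) + 0.3·(13) = -0.3
Best response: Plan A (1.4 is the largest).

Plan A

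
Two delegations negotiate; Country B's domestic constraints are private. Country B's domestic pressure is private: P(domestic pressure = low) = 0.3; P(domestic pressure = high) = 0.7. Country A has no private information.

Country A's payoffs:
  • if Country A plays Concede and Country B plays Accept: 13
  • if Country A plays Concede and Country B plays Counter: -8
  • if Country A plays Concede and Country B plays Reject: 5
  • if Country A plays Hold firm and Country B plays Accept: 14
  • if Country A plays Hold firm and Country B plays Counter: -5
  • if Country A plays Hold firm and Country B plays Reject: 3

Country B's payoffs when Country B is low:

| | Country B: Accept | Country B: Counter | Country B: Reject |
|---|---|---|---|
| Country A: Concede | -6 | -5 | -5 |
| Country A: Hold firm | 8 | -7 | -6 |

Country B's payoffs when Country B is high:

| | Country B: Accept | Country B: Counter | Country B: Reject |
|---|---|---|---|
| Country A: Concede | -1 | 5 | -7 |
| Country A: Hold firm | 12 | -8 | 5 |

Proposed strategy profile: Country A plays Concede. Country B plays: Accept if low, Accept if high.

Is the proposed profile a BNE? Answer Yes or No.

No

Country A plays Concede: E[Concede] = 0.3·(13) + 0.7·(13) = 13; E[Hold firm] = 14. Not best-responding. ✗
Country B (domestic pressure low), facing Concede: Accept gives -6, Counter gives -5, Reject gives -5. Proposed Accept is not best — profitable deviation exists. ✗
Country B (domestic pressure high), facing Concede: Accept gives -1, Counter gives 5, Reject gives -7. Proposed Accept is not best — profitable deviation exists. ✗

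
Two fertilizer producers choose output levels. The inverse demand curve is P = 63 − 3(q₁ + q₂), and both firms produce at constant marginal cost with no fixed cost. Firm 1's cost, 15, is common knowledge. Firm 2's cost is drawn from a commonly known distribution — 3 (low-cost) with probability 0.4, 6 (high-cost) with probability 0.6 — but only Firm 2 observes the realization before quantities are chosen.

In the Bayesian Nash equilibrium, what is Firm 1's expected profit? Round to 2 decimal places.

52.92

Type-c best response for Firm 2: q₂(c) = (63 − c)/6 − q₁/2.
Firm 1 maximizes expected profit; its first-order condition is 63 − 6q₁ − 3E[q₂] − 15 = 0.
Substituting E[q₂] and solving: E[c₂] = 4.8, so q₁ = (63 − 2·15 + 4.8)/9 = 4.2.
E[P] = 63 − 3·(q₁ + E[q₂]) = 27.6; Firm 1's expected profit = (E[P] − 15)·q₁ = (27.6 − 15)·4.2 = 52.92.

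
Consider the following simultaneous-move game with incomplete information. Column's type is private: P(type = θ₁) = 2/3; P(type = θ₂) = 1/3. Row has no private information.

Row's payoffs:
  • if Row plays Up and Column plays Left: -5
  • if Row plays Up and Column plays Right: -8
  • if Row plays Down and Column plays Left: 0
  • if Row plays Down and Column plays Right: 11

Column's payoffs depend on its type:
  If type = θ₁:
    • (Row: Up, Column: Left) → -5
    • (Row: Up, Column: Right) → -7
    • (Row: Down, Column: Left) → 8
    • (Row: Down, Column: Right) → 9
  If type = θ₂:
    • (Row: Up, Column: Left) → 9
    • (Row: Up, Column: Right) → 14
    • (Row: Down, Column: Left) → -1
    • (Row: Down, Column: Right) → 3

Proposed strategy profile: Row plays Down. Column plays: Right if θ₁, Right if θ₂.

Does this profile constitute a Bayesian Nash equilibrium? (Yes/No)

Yes

A profile is a BNE iff every type of every player is best-responding given beliefs about the other side.
Row plays Down: E[Down] = 2/3·(11) + 1/3·(11) = 11; E[Up] = -8. Best-responding. ✓
Column (type θ₁), facing Down: Left gives 8, Right gives 9. Proposed Right is best. ✓
Column (type θ₂), facing Down: Left gives -1, Right gives 3. Proposed Right is best. ✓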